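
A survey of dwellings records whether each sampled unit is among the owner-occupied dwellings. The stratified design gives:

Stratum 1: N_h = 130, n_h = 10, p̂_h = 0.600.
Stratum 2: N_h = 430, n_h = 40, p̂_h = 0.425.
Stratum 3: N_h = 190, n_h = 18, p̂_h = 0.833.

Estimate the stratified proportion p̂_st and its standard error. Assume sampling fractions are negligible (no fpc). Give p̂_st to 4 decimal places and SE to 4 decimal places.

p̂_st ≈ 0.5587, SE ≈ 0.0582

N = 750; stratum weights W_h = N_h/N.
p̂_st = Σ W_h p̂_h = (130·0.600 + 430·0.425 + 190·0.833)/750 = 0.55869
V̂(p̂_st) = Σ W_h² p̂_h(1−p̂_h)/(n_h−1):
  stratum 1: (130/750)²·0.600·0.400/9 = 0.000801185
  stratum 2: (430/750)²·0.425·0.575/39 = 0.00205971
  stratum 3: (190/750)²·0.833·0.167/17 = 0.000525167
V̂(p̂_st) = 0.00338606; SE = √V̂ = 0.0581899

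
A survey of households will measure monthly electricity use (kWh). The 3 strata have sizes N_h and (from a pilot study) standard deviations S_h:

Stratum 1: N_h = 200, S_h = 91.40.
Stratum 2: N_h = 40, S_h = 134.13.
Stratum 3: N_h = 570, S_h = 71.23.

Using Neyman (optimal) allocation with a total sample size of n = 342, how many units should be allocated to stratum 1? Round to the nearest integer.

Neyman allocation: n_h = n · N_h S_h / Σ N_i S_i, with n = 342.
  stratum 1: N_h·S_h = 200·91.40 = 18280.00
  stratum 2: N_h·S_h = 40·134.13 = 5365.20
  stratum 3: N_h·S_h = 570·71.23 = 40601.10
Σ N_h S_h = 64246.30
n for stratum 1 = 342·18280.00/64246.30 = 97.309 → 97

97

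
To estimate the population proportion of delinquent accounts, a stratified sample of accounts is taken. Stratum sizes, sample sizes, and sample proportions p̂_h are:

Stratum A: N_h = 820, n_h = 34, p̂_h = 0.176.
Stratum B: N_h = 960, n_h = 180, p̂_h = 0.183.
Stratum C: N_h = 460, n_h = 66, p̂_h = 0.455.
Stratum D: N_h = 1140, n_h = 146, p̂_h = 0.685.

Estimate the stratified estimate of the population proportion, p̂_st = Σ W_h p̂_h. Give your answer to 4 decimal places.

N = 3380; stratum weights W_h = N_h/N.
p̂_st = Σ W_h p̂_h = (820·0.176 + 960·0.183 + 460·0.455 + 1140·0.685)/3380 = 0.38763

p̂_st ≈ 0.3876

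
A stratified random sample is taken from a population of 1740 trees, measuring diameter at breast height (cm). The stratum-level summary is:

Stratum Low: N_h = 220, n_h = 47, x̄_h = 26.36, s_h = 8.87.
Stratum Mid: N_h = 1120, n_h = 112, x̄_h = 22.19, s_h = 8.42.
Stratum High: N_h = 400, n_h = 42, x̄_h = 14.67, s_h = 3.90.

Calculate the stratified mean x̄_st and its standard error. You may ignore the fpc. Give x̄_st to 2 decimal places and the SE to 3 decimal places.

x̄_st ≈ 20.99, SE ≈ 0.555

x̄_st = Σ W_h x̄_h = (220·26.36 + 1120·22.19 + 400·14.67)/1740 = 20.98851
V̂(x̄_st) = Σ W_h² s_h²/n_h, with W_h = N_h/N and N = 1740:
  stratum Low: (220/1740)²·8.87²/47 = 0.0267606
  stratum Mid: (1120/1740)²·8.42²/112 = 0.262267
  stratum High: (400/1740)²·3.90²/42 = 0.0191382
V̂(x̄_st) = 0.308166
SE(x̄_st) = √0.308166 = 0.555127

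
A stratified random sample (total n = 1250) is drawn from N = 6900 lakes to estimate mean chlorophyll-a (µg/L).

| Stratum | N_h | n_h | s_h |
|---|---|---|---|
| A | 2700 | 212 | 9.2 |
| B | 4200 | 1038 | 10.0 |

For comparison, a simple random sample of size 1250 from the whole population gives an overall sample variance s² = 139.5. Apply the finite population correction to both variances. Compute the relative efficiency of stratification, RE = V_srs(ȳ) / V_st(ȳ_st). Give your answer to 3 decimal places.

RE ≈ 1.098

V̂(ȳ_st) = Σ W_h² (1 − n_h/N_h) s_h²/n_h, with W_h = N_h/N and N = 6900:
  stratum A: (2700/6900)²·(1 − 212/2700)·9.2²/212 = 0.0563321
  stratum B: (4200/6900)²·(1 − 1038/4200)·10.0²/1038 = 0.026873
V_st = 0.083205
V_srs = (1 − 1250/6900)·139.5/1250 = 0.0913826
Relative efficiency = V_srs / V_st = 0.0913826/0.083205 = 1.0983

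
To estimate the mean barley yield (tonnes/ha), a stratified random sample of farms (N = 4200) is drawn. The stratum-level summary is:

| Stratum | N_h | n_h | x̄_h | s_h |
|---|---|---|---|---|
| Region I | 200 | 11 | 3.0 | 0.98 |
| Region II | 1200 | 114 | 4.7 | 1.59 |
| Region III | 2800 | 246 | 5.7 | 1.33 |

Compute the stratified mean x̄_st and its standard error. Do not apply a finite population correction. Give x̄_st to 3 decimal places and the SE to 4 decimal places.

x̄_st = Σ W_h x̄_h = (200·3.0 + 1200·4.7 + 2800·5.7)/4200 = 5.28571
V̂(x̄_st) = Σ W_h² s_h²/n_h, with W_h = N_h/N and N = 4200:
  stratum Region I: (200/4200)²·0.98²/11 = 0.00019798
  stratum Region II: (1200/4200)²·1.59²/114 = 0.00181031
  stratum Region III: (2800/4200)²·1.33²/246 = 0.00319584
V̂(x̄_st) = 0.00520414
SE(x̄_st) = √0.00520414 = 0.0721397

x̄_st ≈ 5.286, SE ≈ 0.0721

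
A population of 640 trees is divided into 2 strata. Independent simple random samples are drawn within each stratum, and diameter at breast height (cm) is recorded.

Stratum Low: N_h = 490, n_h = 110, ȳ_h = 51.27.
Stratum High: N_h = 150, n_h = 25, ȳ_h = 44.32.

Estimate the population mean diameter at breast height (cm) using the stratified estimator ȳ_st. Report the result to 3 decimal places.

ȳ_st ≈ 49.641

N = Σ N_h = 640. Stratum weights W_h = N_h/N.
ȳ_st = (490·51.27 + 150·44.32) / 640 = 49.64109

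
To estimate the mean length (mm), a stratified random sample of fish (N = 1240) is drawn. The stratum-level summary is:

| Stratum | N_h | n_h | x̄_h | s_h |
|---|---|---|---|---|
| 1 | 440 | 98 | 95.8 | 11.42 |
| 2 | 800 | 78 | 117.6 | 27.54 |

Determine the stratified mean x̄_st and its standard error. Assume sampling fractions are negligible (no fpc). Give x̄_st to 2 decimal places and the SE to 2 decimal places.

x̄_st ≈ 109.86, SE ≈ 2.05

x̄_st = Σ W_h x̄_h = (440·95.8 + 800·117.6)/1240 = 109.86452
V̂(x̄_st) = Σ W_h² s_h²/n_h, with W_h = N_h/N and N = 1240:
  stratum 1: (440/1240)²·11.42²/98 = 0.167559
  stratum 2: (800/1240)²·27.54²/78 = 4.04734
V̂(x̄_st) = 4.2149
SE(x̄_st) = √4.2149 = 2.05302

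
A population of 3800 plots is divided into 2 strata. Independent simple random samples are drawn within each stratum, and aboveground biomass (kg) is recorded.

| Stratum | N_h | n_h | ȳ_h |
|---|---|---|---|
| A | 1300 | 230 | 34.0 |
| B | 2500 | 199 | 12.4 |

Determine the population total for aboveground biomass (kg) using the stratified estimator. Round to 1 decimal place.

τ̂_st = Σ N_h ȳ_h = 1300·34.0 + 2500·12.4 = 75200.0

τ̂_st ≈ 75200.0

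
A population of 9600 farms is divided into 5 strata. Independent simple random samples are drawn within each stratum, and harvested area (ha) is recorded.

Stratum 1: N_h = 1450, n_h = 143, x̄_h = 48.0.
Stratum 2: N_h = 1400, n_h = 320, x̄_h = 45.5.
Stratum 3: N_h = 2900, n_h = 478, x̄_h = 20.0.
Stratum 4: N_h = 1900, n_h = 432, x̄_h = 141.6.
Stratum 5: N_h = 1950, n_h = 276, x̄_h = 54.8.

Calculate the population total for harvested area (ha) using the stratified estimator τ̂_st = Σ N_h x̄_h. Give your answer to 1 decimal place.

τ̂_st ≈ 567200.0

τ̂_st = Σ N_h x̄_h = 1450·48.0 + 1400·45.5 + 2900·20.0 + 1900·141.6 + 1950·54.8 = 567200.0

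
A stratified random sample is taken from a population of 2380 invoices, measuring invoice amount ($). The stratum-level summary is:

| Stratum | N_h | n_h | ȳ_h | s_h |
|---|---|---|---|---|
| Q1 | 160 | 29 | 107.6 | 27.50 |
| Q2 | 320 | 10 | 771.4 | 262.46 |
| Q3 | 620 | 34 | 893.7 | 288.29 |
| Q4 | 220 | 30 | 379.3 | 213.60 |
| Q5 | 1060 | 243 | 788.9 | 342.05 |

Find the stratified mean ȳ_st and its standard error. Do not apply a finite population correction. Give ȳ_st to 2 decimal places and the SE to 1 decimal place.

ȳ_st ≈ 730.18, SE ≈ 20.0

ȳ_st = Σ W_h ȳ_h = (160·107.6 + 320·771.4 + 620·893.7 + 220·379.3 + 1060·788.9)/2380 = 730.18403
V̂(ȳ_st) = Σ W_h² s_h²/n_h, with W_h = N_h/N and N = 2380:
  stratum Q1: (160/2380)²·27.50²/29 = 0.117856
  stratum Q2: (320/2380)²·262.46²/10 = 124.53
  stratum Q3: (620/2380)²·288.29²/34 = 165.886
  stratum Q4: (220/2380)²·213.60²/30 = 12.9949
  stratum Q5: (1060/2380)²·342.05²/243 = 95.506
V̂(ȳ_st) = 399.034
SE(ȳ_st) = √399.034 = 19.9758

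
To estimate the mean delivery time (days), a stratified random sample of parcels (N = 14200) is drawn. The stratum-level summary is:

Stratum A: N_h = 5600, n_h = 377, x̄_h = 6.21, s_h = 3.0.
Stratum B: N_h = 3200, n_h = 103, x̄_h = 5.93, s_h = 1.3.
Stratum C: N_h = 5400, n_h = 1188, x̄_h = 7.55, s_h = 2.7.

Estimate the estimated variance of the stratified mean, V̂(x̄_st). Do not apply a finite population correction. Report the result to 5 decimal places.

V̂(x̄_st) = Σ W_h² s_h²/n_h, with W_h = N_h/N and N = 14200:
  stratum A: (5600/14200)²·3.0²/377 = 0.00371279
  stratum B: (3200/14200)²·1.3²/103 = 0.000833245
  stratum C: (5400/14200)²·2.7²/1188 = 0.000887405
V̂(x̄_st) = 0.00543344

V̂(x̄_st) ≈ 0.00543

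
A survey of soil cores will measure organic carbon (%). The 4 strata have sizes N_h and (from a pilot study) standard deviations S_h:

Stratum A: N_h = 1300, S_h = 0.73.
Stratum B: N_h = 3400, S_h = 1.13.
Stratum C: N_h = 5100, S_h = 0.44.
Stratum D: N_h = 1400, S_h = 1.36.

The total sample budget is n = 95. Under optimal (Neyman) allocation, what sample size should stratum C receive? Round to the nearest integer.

24

Neyman allocation: n_h = n · N_h S_h / Σ N_i S_i, with n = 95.
  stratum A: N_h·S_h = 1300·0.73 = 949.00
  stratum B: N_h·S_h = 3400·1.13 = 3842.00
  stratum C: N_h·S_h = 5100·0.44 = 2244.00
  stratum D: N_h·S_h = 1400·1.36 = 1904.00
Σ N_h S_h = 8939.00
n for stratum C = 95·2244.00/8939.00 = 23.848 → 24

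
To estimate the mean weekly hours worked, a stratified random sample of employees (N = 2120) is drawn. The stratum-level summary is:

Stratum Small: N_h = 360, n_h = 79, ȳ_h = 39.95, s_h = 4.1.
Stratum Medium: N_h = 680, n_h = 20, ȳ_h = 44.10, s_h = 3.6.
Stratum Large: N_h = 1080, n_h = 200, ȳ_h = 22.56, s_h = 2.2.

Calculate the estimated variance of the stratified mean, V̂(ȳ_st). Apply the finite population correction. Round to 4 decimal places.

V̂(ȳ_st) ≈ 0.0746

V̂(ȳ_st) = Σ W_h² (1 − n_h/N_h) s_h²/n_h, with W_h = N_h/N and N = 2120:
  stratum Small: (360/2120)²·(1 − 79/360)·4.1²/79 = 0.00478936
  stratum Medium: (680/2120)²·(1 − 20/680)·3.6²/20 = 0.0647077
  stratum Large: (1080/2120)²·(1 − 200/1080)·2.2²/200 = 0.00511741
V̂(ȳ_st) = 0.0746145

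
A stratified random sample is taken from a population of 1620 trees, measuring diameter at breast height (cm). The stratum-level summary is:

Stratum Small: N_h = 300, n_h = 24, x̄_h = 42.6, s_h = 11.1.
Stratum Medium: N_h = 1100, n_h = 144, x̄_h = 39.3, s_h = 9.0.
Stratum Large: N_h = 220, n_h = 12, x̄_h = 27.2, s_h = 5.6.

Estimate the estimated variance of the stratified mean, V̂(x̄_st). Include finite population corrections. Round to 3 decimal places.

V̂(x̄_st) = Σ W_h² (1 − n_h/N_h) s_h²/n_h, with W_h = N_h/N and N = 1620:
  stratum Small: (300/1620)²·(1 − 24/300)·11.1²/24 = 0.16197
  stratum Medium: (1100/1620)²·(1 − 144/1100)·9.0²/144 = 0.225394
  stratum Large: (220/1620)²·(1 − 12/220)·5.6²/12 = 0.045567
V̂(x̄_st) = 0.432932

V̂(x̄_st) ≈ 0.433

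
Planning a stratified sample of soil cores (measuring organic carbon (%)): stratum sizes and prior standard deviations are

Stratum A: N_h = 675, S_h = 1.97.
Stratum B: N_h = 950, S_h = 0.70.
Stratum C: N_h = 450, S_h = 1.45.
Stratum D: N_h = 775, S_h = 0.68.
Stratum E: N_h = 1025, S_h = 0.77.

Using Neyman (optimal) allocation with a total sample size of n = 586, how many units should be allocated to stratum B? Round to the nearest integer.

98

Neyman allocation: n_h = n · N_h S_h / Σ N_i S_i, with n = 586.
  stratum A: N_h·S_h = 675·1.97 = 1329.75
  stratum B: N_h·S_h = 950·0.70 = 665.00
  stratum C: N_h·S_h = 450·1.45 = 652.50
  stratum D: N_h·S_h = 775·0.68 = 527.00
  stratum E: N_h·S_h = 1025·0.77 = 789.25
Σ N_h S_h = 3963.50
n for stratum B = 586·665.00/3963.50 = 98.320 → 98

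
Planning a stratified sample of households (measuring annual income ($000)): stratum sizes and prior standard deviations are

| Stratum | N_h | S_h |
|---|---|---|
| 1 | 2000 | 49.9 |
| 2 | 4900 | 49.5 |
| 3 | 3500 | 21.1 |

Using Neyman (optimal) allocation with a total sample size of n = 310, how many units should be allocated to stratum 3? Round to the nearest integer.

55

Neyman allocation: n_h = n · N_h S_h / Σ N_i S_i, with n = 310.
  stratum 1: N_h·S_h = 2000·49.9 = 99800.00
  stratum 2: N_h·S_h = 4900·49.5 = 242550.00
  stratum 3: N_h·S_h = 3500·21.1 = 73850.00
Σ N_h S_h = 416200.00
n for stratum 3 = 310·73850.00/416200.00 = 55.006 → 55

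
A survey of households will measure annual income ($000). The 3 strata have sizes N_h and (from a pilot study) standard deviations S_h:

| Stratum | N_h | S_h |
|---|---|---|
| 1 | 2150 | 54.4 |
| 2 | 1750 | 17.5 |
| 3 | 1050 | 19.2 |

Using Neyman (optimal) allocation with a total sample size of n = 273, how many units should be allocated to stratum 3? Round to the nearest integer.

33

Neyman allocation: n_h = n · N_h S_h / Σ N_i S_i, with n = 273.
  stratum 1: N_h·S_h = 2150·54.4 = 116960.00
  stratum 2: N_h·S_h = 1750·17.5 = 30625.00
  stratum 3: N_h·S_h = 1050·19.2 = 20160.00
Σ N_h S_h = 167745.00
n for stratum 3 = 273·20160.00/167745.00 = 32.810 → 33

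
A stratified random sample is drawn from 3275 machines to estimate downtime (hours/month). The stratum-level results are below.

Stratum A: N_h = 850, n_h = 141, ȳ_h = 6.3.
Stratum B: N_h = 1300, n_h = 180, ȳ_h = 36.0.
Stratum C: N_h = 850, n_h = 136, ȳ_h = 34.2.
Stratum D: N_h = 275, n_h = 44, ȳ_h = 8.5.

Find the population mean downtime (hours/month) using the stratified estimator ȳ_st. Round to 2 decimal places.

ȳ_st ≈ 25.52

N = Σ N_h = 3275. Stratum weights W_h = N_h/N.
ȳ_st = (850·6.3 + 1300·36.0 + 850·34.2 + 275·8.5) / 3275 = 25.5153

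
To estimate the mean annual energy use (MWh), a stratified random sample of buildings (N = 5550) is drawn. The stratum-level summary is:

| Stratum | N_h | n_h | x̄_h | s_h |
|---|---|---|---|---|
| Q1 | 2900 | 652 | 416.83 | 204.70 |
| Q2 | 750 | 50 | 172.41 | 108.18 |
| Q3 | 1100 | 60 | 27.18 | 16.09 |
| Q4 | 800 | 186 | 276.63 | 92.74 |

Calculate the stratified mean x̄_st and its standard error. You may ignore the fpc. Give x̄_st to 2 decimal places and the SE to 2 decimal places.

x̄_st ≈ 286.36, SE ≈ 4.79

x̄_st = Σ W_h x̄_h = (2900·416.83 + 750·172.41 + 1100·27.18 + 800·276.63)/5550 = 286.36333
V̂(x̄_st) = Σ W_h² s_h²/n_h, with W_h = N_h/N and N = 5550:
  stratum Q1: (2900/5550)²·204.70²/652 = 17.5468
  stratum Q2: (750/5550)²·108.18²/50 = 4.27426
  stratum Q3: (1100/5550)²·16.09²/60 = 0.169496
  stratum Q4: (800/5550)²·92.74²/186 = 0.960761
V̂(x̄_st) = 22.9513
SE(x̄_st) = √22.9513 = 4.79075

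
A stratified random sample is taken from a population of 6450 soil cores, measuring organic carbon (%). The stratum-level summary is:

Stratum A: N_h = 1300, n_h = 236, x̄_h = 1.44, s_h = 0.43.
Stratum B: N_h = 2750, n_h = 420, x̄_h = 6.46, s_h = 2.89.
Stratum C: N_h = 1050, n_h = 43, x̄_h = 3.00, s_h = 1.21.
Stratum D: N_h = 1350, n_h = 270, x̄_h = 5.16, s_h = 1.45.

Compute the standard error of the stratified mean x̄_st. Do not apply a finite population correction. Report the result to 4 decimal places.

SE(x̄_st) ≈ 0.0699

V̂(x̄_st) = Σ W_h² s_h²/n_h, with W_h = N_h/N and N = 6450:
  stratum A: (1300/6450)²·0.43²/236 = 3.18267e-05
  stratum B: (2750/6450)²·2.89²/420 = 0.00361487
  stratum C: (1050/6450)²·1.21²/43 = 0.000902322
  stratum D: (1350/6450)²·1.45²/270 = 0.00034113
V̂(x̄_st) = 0.00489015
SE(x̄_st) = √0.00489015 = 0.0699296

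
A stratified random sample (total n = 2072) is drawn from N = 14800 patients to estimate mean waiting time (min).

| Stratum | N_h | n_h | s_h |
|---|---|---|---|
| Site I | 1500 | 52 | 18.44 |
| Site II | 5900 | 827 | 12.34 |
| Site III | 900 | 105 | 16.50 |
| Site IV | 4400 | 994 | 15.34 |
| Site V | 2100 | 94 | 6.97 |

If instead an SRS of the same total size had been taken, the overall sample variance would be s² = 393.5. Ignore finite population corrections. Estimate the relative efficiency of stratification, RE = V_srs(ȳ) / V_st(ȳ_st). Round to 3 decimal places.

V̂(ȳ_st) = Σ W_h² s_h²/n_h, with W_h = N_h/N and N = 14800:
  stratum Site I: (1500/14800)²·18.44²/52 = 0.0671703
  stratum Site II: (5900/14800)²·12.34²/827 = 0.0292621
  stratum Site III: (900/14800)²·16.50²/105 = 0.00958827
  stratum Site IV: (4400/14800)²·15.34²/994 = 0.0209241
  stratum Site V: (2100/14800)²·6.97²/94 = 0.0104053
V_st = 0.13735
V_srs = s²/n = 393.5/2072 = 0.189913
Relative efficiency = V_srs / V_st = 0.189913/0.13735 = 1.3827

RE ≈ 1.383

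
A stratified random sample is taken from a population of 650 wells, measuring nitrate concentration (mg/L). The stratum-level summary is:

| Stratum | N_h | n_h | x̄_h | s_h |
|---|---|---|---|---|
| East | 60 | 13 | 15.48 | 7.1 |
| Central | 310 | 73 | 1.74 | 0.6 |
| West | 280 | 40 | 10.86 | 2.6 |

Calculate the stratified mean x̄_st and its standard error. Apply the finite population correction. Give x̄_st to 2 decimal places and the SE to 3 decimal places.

x̄_st = Σ W_h x̄_h = (60·15.48 + 310·1.74 + 280·10.86)/650 = 6.93692
V̂(x̄_st) = Σ W_h² (1 − n_h/N_h) s_h²/n_h, with W_h = N_h/N and N = 650:
  stratum East: (60/650)²·(1 − 13/60)·7.1²/13 = 0.0258819
  stratum Central: (310/650)²·(1 − 73/310)·0.6²/73 = 0.000857557
  stratum West: (280/650)²·(1 − 40/280)·2.6²/40 = 0.02688
V̂(x̄_st) = 0.0536194
SE(x̄_st) = √0.0536194 = 0.231559

x̄_st ≈ 6.94, SE ≈ 0.232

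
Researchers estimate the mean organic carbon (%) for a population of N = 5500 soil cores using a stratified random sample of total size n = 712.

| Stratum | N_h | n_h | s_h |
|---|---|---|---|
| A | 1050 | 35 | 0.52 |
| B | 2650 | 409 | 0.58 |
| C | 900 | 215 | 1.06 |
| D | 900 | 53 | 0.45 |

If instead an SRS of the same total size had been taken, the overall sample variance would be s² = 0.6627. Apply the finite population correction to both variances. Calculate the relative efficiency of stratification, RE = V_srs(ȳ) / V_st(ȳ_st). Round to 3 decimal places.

V̂(ȳ_st) = Σ W_h² (1 − n_h/N_h) s_h²/n_h, with W_h = N_h/N and N = 5500:
  stratum A: (1050/5500)²·(1 − 35/1050)·0.52²/35 = 0.000272188
  stratum B: (2650/5500)²·(1 − 409/2650)·0.58²/409 = 0.000161471
  stratum C: (900/5500)²·(1 − 215/900)·1.06²/215 = 0.000106508
  stratum D: (900/5500)²·(1 − 53/900)·0.45²/53 = 9.6283e-05
V_st = 0.00063645
V_srs = (1 − 712/5500)·0.6627/712 = 0.000810268
Relative efficiency = V_srs / V_st = 0.000810268/0.00063645 = 1.2731

RE ≈ 1.273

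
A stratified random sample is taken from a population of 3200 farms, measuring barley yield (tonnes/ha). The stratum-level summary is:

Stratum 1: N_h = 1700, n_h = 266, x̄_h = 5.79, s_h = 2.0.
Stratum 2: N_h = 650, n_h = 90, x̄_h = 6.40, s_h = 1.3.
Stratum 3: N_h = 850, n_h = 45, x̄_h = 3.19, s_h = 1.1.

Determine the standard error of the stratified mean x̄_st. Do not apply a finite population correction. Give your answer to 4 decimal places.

V̂(x̄_st) = Σ W_h² s_h²/n_h, with W_h = N_h/N and N = 3200:
  stratum 1: (1700/3200)²·2.0²/266 = 0.00424401
  stratum 2: (650/3200)²·1.3²/90 = 0.000774767
  stratum 3: (850/3200)²·1.1²/45 = 0.00189719
V̂(x̄_st) = 0.00691596
SE(x̄_st) = √0.00691596 = 0.0831623

SE(x̄_st) ≈ 0.0832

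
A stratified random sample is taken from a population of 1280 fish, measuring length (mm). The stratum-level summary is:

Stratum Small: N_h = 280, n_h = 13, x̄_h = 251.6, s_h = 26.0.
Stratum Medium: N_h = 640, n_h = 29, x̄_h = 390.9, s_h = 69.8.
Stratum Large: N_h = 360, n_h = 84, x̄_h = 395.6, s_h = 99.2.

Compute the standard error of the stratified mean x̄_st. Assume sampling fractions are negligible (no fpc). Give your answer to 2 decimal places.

V̂(x̄_st) = Σ W_h² s_h²/n_h, with W_h = N_h/N and N = 1280:
  stratum Small: (280/1280)²·26.0²/13 = 2.48828
  stratum Medium: (640/1280)²·69.8²/29 = 42.0003
  stratum Large: (360/1280)²·99.2²/84 = 9.26679
V̂(x̄_st) = 53.7554
SE(x̄_st) = √53.7554 = 7.33181

SE(x̄_st) ≈ 7.33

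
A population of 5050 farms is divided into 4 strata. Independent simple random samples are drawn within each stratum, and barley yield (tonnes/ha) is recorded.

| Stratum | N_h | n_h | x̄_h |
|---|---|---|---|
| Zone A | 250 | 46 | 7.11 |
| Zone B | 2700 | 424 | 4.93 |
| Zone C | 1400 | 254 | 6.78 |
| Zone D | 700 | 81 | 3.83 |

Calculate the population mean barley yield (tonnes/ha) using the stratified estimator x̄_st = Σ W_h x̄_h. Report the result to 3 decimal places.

x̄_st ≈ 5.398

N = Σ N_h = 5050. Stratum weights W_h = N_h/N.
x̄_st = (250·7.11 + 2700·4.93 + 1400·6.78 + 700·3.83) / 5050 = 5.39832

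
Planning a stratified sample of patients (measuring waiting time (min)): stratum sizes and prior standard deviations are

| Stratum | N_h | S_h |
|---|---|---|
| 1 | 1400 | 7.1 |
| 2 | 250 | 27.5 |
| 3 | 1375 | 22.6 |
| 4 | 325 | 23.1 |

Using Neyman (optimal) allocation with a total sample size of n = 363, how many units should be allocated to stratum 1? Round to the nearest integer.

Neyman allocation: n_h = n · N_h S_h / Σ N_i S_i, with n = 363.
  stratum 1: N_h·S_h = 1400·7.1 = 9940.00
  stratum 2: N_h·S_h = 250·27.5 = 6875.00
  stratum 3: N_h·S_h = 1375·22.6 = 31075.00
  stratum 4: N_h·S_h = 325·23.1 = 7507.50
Σ N_h S_h = 55397.50
n for stratum 1 = 363·9940.00/55397.50 = 65.133 → 65

65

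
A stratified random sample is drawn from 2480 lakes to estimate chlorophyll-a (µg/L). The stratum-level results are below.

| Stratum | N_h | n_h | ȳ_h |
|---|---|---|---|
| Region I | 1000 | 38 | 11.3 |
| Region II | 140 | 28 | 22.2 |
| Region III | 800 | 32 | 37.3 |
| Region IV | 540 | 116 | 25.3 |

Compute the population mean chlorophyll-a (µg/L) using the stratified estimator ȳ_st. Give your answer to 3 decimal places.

N = Σ N_h = 2480. Stratum weights W_h = N_h/N.
ȳ_st = (1000·11.3 + 140·22.2 + 800·37.3 + 540·25.3) / 2480 = 23.35081

ȳ_st ≈ 23.351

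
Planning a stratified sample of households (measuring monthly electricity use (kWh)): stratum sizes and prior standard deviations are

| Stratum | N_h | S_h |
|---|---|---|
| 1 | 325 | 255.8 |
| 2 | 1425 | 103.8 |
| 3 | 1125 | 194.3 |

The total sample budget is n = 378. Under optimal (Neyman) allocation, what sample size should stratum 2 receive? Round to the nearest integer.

Neyman allocation: n_h = n · N_h S_h / Σ N_i S_i, with n = 378.
  stratum 1: N_h·S_h = 325·255.8 = 83135.00
  stratum 2: N_h·S_h = 1425·103.8 = 147915.00
  stratum 3: N_h·S_h = 1125·194.3 = 218587.50
Σ N_h S_h = 449637.50
n for stratum 2 = 378·147915.00/449637.50 = 124.349 → 124

124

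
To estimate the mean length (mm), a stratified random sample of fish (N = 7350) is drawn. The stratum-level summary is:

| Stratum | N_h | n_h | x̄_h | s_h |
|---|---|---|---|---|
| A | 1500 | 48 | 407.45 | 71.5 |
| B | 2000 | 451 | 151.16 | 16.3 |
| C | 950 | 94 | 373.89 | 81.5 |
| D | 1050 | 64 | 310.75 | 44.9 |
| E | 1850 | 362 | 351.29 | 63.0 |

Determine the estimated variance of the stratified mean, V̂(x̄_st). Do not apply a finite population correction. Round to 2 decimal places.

V̂(x̄_st) = Σ W_h² s_h²/n_h, with W_h = N_h/N and N = 7350:
  stratum A: (1500/7350)²·71.5²/48 = 4.43587
  stratum B: (2000/7350)²·16.3²/451 = 0.0436198
  stratum C: (950/7350)²·81.5²/94 = 1.18048
  stratum D: (1050/7350)²·44.9²/64 = 0.64286
  stratum E: (1850/7350)²·63.0²/362 = 0.69461
V̂(x̄_st) = 6.99744

V̂(x̄_st) ≈ 7.00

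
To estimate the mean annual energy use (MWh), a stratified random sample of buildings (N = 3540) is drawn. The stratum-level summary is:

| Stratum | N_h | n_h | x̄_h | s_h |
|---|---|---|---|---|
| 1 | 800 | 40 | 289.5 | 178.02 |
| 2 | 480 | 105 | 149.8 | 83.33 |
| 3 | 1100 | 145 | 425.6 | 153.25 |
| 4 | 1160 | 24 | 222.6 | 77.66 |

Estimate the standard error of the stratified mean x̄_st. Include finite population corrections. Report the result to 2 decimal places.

SE(x̄_st) ≈ 8.91

V̂(x̄_st) = Σ W_h² (1 − n_h/N_h) s_h²/n_h, with W_h = N_h/N and N = 3540:
  stratum 1: (800/3540)²·(1 − 40/800)·178.02²/40 = 38.4392
  stratum 2: (480/3540)²·(1 − 105/480)·83.33²/105 = 0.949903
  stratum 3: (1100/3540)²·(1 − 145/1100)·153.25²/145 = 13.5776
  stratum 4: (1160/3540)²·(1 − 24/1160)·77.66²/24 = 26.4249
V̂(x̄_st) = 79.3916
SE(x̄_st) = √79.3916 = 8.9102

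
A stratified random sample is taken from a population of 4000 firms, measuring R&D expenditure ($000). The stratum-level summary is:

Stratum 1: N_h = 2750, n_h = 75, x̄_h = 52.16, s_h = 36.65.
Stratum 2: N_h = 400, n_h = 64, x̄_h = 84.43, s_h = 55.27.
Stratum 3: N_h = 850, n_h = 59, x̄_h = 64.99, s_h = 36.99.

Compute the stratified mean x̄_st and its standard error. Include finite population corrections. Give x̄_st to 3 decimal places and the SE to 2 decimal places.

x̄_st ≈ 58.113, SE ≈ 3.10

x̄_st = Σ W_h x̄_h = (2750·52.16 + 400·84.43 + 850·64.99)/4000 = 58.11337
V̂(x̄_st) = Σ W_h² (1 − n_h/N_h) s_h²/n_h, with W_h = N_h/N and N = 4000:
  stratum 1: (2750/4000)²·(1 − 75/2750)·36.65²/75 = 8.23423
  stratum 2: (400/4000)²·(1 − 64/400)·55.27²/64 = 0.400939
  stratum 3: (850/4000)²·(1 − 59/850)·36.99²/59 = 0.974523
V̂(x̄_st) = 9.6097
SE(x̄_st) = √9.6097 = 3.09995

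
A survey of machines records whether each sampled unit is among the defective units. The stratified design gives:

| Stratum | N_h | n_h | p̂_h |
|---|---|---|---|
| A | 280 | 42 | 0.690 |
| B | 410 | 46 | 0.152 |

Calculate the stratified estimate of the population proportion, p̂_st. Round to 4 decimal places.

p̂_st ≈ 0.3703

N = 690; stratum weights W_h = N_h/N.
p̂_st = Σ W_h p̂_h = (280·0.690 + 410·0.152)/690 = 0.37032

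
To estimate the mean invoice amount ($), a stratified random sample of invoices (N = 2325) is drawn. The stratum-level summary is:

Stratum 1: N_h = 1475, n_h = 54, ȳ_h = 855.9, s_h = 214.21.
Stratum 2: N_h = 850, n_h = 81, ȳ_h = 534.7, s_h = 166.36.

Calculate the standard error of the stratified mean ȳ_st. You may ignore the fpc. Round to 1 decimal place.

V̂(ȳ_st) = Σ W_h² s_h²/n_h, with W_h = N_h/N and N = 2325:
  stratum 1: (1475/2325)²·214.21²/54 = 341.998
  stratum 2: (850/2325)²·166.36²/81 = 45.6672
V̂(ȳ_st) = 387.665
SE(ȳ_st) = √387.665 = 19.6892

SE(ȳ_st) ≈ 19.7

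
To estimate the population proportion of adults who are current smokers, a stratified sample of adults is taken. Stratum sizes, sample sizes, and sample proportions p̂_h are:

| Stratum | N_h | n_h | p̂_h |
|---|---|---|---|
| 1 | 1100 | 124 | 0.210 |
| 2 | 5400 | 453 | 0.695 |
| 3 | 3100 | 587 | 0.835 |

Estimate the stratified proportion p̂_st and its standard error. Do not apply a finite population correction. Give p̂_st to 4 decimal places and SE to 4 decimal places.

N = 9600; stratum weights W_h = N_h/N.
p̂_st = Σ W_h p̂_h = (1100·0.210 + 5400·0.695 + 3100·0.835)/9600 = 0.68464
V̂(p̂_st) = Σ W_h² p̂_h(1−p̂_h)/(n_h−1):
  stratum 1: (1100/9600)²·0.210·0.790/123 = 1.77086e-05
  stratum 2: (5400/9600)²·0.695·0.305/452 = 0.000148385
  stratum 3: (3100/9600)²·0.835·0.165/586 = 2.45162e-05
V̂(p̂_st) = 0.00019061; SE = √V̂ = 0.0138062

p̂_st ≈ 0.6846, SE ≈ 0.0138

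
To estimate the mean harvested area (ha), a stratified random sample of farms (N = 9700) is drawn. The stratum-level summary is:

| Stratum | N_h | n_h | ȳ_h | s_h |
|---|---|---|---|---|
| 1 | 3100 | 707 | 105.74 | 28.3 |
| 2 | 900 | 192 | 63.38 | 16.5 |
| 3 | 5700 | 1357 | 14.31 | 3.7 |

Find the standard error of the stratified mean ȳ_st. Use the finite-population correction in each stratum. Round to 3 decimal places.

SE(ȳ_st) ≈ 0.319

V̂(ȳ_st) = Σ W_h² (1 − n_h/N_h) s_h²/n_h, with W_h = N_h/N and N = 9700:
  stratum 1: (3100/9700)²·(1 − 707/3100)·28.3²/707 = 0.0893129
  stratum 2: (900/9700)²·(1 − 192/900)·16.5²/192 = 0.00960282
  stratum 3: (5700/9700)²·(1 − 1357/5700)·3.7²/1357 = 0.00265427
V̂(ȳ_st) = 0.10157
SE(ȳ_st) = √0.10157 = 0.318701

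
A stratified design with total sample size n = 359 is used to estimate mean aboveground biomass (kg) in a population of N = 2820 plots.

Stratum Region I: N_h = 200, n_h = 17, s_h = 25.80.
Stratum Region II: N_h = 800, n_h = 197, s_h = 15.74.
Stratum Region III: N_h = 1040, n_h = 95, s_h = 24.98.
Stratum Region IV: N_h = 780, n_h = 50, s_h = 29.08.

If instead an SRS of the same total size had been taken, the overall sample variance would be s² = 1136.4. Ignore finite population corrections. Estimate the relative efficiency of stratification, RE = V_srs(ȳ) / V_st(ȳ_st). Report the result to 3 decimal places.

RE ≈ 1.274

V̂(ȳ_st) = Σ W_h² s_h²/n_h, with W_h = N_h/N and N = 2820:
  stratum Region I: (200/2820)²·25.80²/17 = 0.196948
  stratum Region II: (800/2820)²·15.74²/197 = 0.10121
  stratum Region III: (1040/2820)²·24.98²/95 = 0.893367
  stratum Region IV: (780/2820)²·29.08²/50 = 1.29393
V_st = 2.48545
V_srs = s²/n = 1136.4/359 = 3.16546
Relative efficiency = V_srs / V_st = 3.16546/2.48545 = 1.2736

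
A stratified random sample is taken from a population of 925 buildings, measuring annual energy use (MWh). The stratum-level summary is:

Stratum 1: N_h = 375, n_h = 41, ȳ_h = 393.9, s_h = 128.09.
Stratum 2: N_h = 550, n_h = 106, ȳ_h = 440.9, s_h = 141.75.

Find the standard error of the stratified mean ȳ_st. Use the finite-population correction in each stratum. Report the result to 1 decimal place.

V̂(ȳ_st) = Σ W_h² (1 − n_h/N_h) s_h²/n_h, with W_h = N_h/N and N = 925:
  stratum 1: (375/925)²·(1 − 41/375)·128.09²/41 = 58.5789
  stratum 2: (550/925)²·(1 − 106/550)·141.75²/106 = 54.1006
V̂(ȳ_st) = 112.68
SE(ȳ_st) = √112.68 = 10.6151

SE(ȳ_st) ≈ 10.6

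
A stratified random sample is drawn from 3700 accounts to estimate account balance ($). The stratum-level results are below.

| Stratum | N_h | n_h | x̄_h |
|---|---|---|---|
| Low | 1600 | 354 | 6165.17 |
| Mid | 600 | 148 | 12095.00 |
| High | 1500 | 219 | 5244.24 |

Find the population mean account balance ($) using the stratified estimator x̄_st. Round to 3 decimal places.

x̄_st ≈ 6753.414

N = Σ N_h = 3700. Stratum weights W_h = N_h/N.
x̄_st = (1600·6165.17 + 600·12095.00 + 1500·5244.24) / 3700 = 6753.41405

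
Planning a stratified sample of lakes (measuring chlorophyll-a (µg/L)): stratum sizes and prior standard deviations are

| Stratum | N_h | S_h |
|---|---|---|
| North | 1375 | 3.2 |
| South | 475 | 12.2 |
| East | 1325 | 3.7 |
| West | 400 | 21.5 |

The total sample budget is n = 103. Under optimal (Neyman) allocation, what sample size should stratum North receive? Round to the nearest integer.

Neyman allocation: n_h = n · N_h S_h / Σ N_i S_i, with n = 103.
  stratum North: N_h·S_h = 1375·3.2 = 4400.00
  stratum South: N_h·S_h = 475·12.2 = 5795.00
  stratum East: N_h·S_h = 1325·3.7 = 4902.50
  stratum West: N_h·S_h = 400·21.5 = 8600.00
Σ N_h S_h = 23697.50
n for stratum North = 103·4400.00/23697.50 = 19.124 → 19

19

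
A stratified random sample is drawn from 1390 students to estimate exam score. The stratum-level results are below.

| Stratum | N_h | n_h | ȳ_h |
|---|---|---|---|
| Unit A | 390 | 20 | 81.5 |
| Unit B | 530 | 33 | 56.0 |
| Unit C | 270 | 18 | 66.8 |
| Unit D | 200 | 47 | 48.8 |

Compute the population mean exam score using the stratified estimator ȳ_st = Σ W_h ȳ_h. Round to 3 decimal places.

ȳ_st ≈ 64.217

N = Σ N_h = 1390. Stratum weights W_h = N_h/N.
ȳ_st = (390·81.5 + 530·56.0 + 270·66.8 + 200·48.8) / 1390 = 64.21655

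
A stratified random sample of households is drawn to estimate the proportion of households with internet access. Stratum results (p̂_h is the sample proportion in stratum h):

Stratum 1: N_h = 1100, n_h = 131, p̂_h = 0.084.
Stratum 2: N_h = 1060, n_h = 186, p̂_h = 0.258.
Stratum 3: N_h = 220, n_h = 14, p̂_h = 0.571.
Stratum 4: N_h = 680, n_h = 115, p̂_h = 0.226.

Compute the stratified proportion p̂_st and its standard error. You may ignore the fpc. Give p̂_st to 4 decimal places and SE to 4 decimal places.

p̂_st ≈ 0.2108, SE ≈ 0.0193

N = 3060; stratum weights W_h = N_h/N.
p̂_st = Σ W_h p̂_h = (1100·0.084 + 1060·0.258 + 220·0.571 + 680·0.226)/3060 = 0.21084
V̂(p̂_st) = Σ W_h² p̂_h(1−p̂_h)/(n_h−1):
  stratum 1: (1100/3060)²·0.084·0.916/130 = 7.64846e-05
  stratum 2: (1060/3060)²·0.258·0.742/185 = 0.000124171
  stratum 3: (220/3060)²·0.571·0.429/13 = 9.73986e-05
  stratum 4: (680/3060)²·0.226·0.774/114 = 7.57739e-05
V̂(p̂_st) = 0.000373828; SE = √V̂ = 0.0193346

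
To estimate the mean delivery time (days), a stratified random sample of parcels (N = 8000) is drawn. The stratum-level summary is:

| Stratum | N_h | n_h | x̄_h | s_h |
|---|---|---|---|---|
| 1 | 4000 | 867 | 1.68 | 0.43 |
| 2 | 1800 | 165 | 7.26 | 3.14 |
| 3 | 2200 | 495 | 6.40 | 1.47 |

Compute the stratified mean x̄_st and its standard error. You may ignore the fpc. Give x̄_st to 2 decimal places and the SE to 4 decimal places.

x̄_st = Σ W_h x̄_h = (4000·1.68 + 1800·7.26 + 2200·6.40)/8000 = 4.23350
V̂(x̄_st) = Σ W_h² s_h²/n_h, with W_h = N_h/N and N = 8000:
  stratum 1: (4000/8000)²·0.43²/867 = 5.3316e-05
  stratum 2: (1800/8000)²·3.14²/165 = 0.0030251
  stratum 3: (2200/8000)²·1.47²/495 = 0.000330138
V̂(x̄_st) = 0.00340856
SE(x̄_st) = √0.00340856 = 0.0583829

x̄_st ≈ 4.23, SE ≈ 0.0584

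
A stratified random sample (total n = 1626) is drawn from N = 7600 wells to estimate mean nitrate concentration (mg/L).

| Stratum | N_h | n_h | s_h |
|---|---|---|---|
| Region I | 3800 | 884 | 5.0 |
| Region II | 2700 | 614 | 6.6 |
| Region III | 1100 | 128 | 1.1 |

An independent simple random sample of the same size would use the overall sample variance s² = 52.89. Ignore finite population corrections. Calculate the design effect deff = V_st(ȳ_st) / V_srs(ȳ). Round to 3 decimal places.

V̂(ȳ_st) = Σ W_h² s_h²/n_h, with W_h = N_h/N and N = 7600:
  stratum Region I: (3800/7600)²·5.0²/884 = 0.00707014
  stratum Region II: (2700/7600)²·6.6²/614 = 0.00895406
  stratum Region III: (1100/7600)²·1.1²/128 = 0.000198031
V_st = 0.0162222
V_srs = s²/n = 52.89/1626 = 0.0325277
deff = V_st / V_srs = 0.0162222/0.0325277 = 0.4987

deff ≈ 0.499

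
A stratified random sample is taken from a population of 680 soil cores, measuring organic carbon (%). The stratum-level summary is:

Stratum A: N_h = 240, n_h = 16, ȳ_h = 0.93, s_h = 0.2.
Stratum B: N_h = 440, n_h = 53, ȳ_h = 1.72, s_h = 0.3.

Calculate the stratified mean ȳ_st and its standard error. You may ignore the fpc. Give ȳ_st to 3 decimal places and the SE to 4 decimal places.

ȳ_st = Σ W_h ȳ_h = (240·0.93 + 440·1.72)/680 = 1.44118
V̂(ȳ_st) = Σ W_h² s_h²/n_h, with W_h = N_h/N and N = 680:
  stratum A: (240/680)²·0.2²/16 = 0.000311419
  stratum B: (440/680)²·0.3²/53 = 0.000710975
V̂(ȳ_st) = 0.00102239
SE(ȳ_st) = √0.00102239 = 0.0319749

ȳ_st ≈ 1.441, SE ≈ 0.0320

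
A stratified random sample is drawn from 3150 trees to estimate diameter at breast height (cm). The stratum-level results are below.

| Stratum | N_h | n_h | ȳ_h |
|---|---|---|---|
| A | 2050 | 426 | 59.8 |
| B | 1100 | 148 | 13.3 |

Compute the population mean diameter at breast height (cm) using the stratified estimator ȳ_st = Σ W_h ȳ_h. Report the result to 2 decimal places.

N = Σ N_h = 3150. Stratum weights W_h = N_h/N.
ȳ_st = (2050·59.8 + 1100·13.3) / 3150 = 43.5619

ȳ_st ≈ 43.56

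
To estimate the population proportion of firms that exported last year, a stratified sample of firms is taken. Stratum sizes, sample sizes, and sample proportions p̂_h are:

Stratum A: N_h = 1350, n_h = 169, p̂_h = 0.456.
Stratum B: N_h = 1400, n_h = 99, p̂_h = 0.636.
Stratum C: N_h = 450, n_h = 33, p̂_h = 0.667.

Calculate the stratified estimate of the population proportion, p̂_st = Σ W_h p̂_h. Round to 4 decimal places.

p̂_st ≈ 0.5644

N = 3200; stratum weights W_h = N_h/N.
p̂_st = Σ W_h p̂_h = (1350·0.456 + 1400·0.636 + 450·0.667)/3200 = 0.56442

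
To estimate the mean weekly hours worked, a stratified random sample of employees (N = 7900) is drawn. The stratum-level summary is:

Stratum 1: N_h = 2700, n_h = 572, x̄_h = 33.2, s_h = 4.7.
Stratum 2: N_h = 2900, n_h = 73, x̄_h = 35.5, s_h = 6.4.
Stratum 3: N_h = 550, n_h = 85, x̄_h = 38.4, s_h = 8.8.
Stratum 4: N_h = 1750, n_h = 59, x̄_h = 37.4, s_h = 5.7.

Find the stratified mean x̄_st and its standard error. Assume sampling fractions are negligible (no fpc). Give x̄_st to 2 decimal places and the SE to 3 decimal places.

x̄_st = Σ W_h x̄_h = (2700·33.2 + 2900·35.5 + 550·38.4 + 1750·37.4)/7900 = 35.33671
V̂(x̄_st) = Σ W_h² s_h²/n_h, with W_h = N_h/N and N = 7900:
  stratum 1: (2700/7900)²·4.7²/572 = 0.004511
  stratum 2: (2900/7900)²·6.4²/73 = 0.0756099
  stratum 3: (550/7900)²·8.8²/85 = 0.00441588
  stratum 4: (1750/7900)²·5.7²/59 = 0.0270221
V̂(x̄_st) = 0.111559
SE(x̄_st) = √0.111559 = 0.334004

x̄_st ≈ 35.34, SE ≈ 0.334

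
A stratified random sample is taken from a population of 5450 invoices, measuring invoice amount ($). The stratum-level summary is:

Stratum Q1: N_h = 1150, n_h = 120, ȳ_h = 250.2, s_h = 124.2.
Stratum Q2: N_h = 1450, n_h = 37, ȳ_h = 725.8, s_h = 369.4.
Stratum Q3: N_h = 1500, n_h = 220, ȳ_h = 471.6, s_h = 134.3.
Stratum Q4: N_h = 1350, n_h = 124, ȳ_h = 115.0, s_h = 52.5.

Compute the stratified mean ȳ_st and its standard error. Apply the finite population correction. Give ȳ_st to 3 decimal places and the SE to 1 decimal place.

ȳ_st = Σ W_h ȳ_h = (1150·250.2 + 1450·725.8 + 1500·471.6 + 1350·115.0)/5450 = 404.18165
V̂(ȳ_st) = Σ W_h² (1 − n_h/N_h) s_h²/n_h, with W_h = N_h/N and N = 5450:
  stratum Q1: (1150/5450)²·(1 − 120/1150)·124.2²/120 = 5.1263
  stratum Q2: (1450/5450)²·(1 − 37/1450)·369.4²/37 = 254.395
  stratum Q3: (1500/5450)²·(1 − 220/1500)·134.3²/220 = 5.29953
  stratum Q4: (1350/5450)²·(1 − 124/1350)·52.5²/124 = 1.23859
V̂(ȳ_st) = 266.06
SE(ȳ_st) = √266.06 = 16.3113

ȳ_st ≈ 404.182, SE ≈ 16.3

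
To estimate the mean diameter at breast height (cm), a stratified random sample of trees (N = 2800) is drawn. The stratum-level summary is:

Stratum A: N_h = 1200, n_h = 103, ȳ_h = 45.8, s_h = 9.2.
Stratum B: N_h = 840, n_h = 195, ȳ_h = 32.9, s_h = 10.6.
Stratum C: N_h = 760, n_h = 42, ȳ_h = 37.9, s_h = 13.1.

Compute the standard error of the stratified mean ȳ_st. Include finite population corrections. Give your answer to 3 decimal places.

SE(ȳ_st) ≈ 0.680

V̂(ȳ_st) = Σ W_h² (1 − n_h/N_h) s_h²/n_h, with W_h = N_h/N and N = 2800:
  stratum A: (1200/2800)²·(1 − 103/1200)·9.2²/103 = 0.137978
  stratum B: (840/2800)²·(1 − 195/840)·10.6²/195 = 0.0398199
  stratum C: (760/2800)²·(1 − 42/760)·13.1²/42 = 0.284391
V̂(ȳ_st) = 0.462189
SE(ȳ_st) = √0.462189 = 0.679845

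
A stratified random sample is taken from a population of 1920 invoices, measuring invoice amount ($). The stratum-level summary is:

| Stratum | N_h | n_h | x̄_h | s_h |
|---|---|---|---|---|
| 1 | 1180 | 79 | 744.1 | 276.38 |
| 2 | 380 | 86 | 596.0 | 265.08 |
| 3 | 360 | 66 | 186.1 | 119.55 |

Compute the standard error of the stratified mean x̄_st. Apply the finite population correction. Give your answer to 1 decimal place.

V̂(x̄_st) = Σ W_h² (1 − n_h/N_h) s_h²/n_h, with W_h = N_h/N and N = 1920:
  stratum 1: (1180/1920)²·(1 − 79/1180)·276.38²/79 = 340.763
  stratum 2: (380/1920)²·(1 − 86/380)·265.08²/86 = 24.7619
  stratum 3: (360/1920)²·(1 − 66/360)·119.55²/66 = 6.21731
V̂(x̄_st) = 371.743
SE(x̄_st) = √371.743 = 19.2806

SE(x̄_st) ≈ 19.3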